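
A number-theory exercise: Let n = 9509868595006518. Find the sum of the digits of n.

84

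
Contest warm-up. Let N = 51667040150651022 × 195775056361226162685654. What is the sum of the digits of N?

51667040150651022 × 195775056361226162685654 = 10115117697511438919452515225892039838388
Sum of its 41 digits: 180.

180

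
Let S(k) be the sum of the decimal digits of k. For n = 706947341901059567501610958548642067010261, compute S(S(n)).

8

First digit sum: 170.
1+7+0 = 8.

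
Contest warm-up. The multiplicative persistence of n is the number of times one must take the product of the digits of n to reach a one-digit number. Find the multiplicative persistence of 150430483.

150430483 → 0 (1 step)

1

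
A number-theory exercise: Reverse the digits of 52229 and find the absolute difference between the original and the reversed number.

39996

Reverse of 52229 is 92225.
|52229 − 92225| = 39996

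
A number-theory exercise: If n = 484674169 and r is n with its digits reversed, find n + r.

Reverse of 484674169 is 961476484.
484674169 + 961476484 = 1446150653

1446150653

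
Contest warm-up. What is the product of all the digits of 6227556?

6×2×2×7×5×5×6 = 25200

25200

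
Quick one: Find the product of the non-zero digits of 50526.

300

5×5×2×6 = 300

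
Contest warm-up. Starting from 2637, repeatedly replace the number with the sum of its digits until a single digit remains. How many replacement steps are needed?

2637 → 18 → 9 (2 steps)

2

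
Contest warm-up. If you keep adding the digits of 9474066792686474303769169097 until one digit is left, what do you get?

5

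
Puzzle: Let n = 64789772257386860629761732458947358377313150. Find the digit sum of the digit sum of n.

First digit sum: 221.
2+2+1 = 5.

5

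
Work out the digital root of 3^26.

The digital root of n equals n mod 9 (or 9 when 9 | n), so we need 3^26 mod 9.
3^26 ≡ 0 (mod 9), so the digital root is 9.

9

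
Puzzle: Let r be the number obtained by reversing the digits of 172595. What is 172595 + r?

767866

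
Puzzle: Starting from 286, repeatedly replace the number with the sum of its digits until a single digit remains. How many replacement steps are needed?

286 → 16 → 7 (2 steps)

2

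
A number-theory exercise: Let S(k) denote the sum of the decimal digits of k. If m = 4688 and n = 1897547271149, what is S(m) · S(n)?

S(4688) = 4+6+8+8 = 26.
S(1897547271149) = 1+8+9+7+5+4+7+2+7+1+1+4+9 = 65.
26 · 65 = 1690.

1690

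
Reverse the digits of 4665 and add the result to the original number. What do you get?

10329

Reverse of 4665 is 5664.
4665 + 5664 = 10329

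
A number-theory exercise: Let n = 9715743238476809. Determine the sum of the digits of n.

9+7+1+5+7+4+3+2+3+8+4+7+6+8+0+9 = 83

83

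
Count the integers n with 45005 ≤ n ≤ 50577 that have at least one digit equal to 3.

1547

The integers in [45005, 50577] that have at least one digit equal to 3: 45013, 45023, 45030, 45031, 45032, 45033, …, 50563, 50573.
1547 qualify.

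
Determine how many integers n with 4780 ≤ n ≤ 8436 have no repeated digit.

1888

The integers in [4780, 8436] that have no repeated digit: 4780, 4781, 4782, 4783, 4785, 4786, …, 8435, 8436.
1888 qualify.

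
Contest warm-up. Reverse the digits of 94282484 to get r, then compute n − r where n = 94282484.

45854235

Reverse of 94282484 is 48428249.
94282484 − 48428249 = 45854235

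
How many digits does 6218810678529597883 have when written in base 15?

16

6218810678529597883 in base 15 is E3057E220203723D, which has 16 digits.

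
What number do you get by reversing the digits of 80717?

71708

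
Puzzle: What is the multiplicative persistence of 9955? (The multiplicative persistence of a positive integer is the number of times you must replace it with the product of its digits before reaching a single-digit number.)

2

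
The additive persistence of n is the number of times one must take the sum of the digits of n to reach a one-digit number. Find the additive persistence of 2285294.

2

2285294 → 32 → 5 (2 steps)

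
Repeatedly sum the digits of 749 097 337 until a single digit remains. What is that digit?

7+4+9+0+9+7+3+3+7 = 49
4+9 = 13
1+3 = 4

4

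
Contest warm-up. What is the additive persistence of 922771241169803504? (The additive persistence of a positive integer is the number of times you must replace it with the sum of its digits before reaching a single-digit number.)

2

922771241169803504 → 71 → 8 (2 steps)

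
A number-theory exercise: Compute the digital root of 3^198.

9

The digital root of n equals n mod 9 (or 9 when 9 | n), so we need 3^198 mod 9.
3^198 ≡ 0 (mod 9), so the digital root is 9.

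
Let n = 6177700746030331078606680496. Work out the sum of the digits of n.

115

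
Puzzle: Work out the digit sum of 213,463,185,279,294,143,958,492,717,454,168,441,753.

178

2+1+3+4+6+3+1+8+5+2+7+9+2+9+4+1+4+3+9+5+8+4+9+2+7+1+7+4+5+4+1+6+8+4+4+1+7+5+3 = 178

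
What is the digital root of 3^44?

9

The digital root of n equals n mod 9 (or 9 when 9 | n), so we need 3^44 mod 9.
3^44 ≡ 0 (mod 9), so the digital root is 9.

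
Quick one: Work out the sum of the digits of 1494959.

1+4+9+4+9+5+9 = 41

41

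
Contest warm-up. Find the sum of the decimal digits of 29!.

29! = 8841761993739701954543616000000
Sum of its 31 digits: 126.

126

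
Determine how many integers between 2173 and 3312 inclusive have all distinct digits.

580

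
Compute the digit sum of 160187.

23

1+6+0+1+8+7 = 23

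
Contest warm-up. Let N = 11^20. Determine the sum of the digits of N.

94

11^20 = 672749994932560009201
Sum of its 21 digits: 94.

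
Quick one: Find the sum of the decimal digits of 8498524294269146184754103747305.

142

8+4+9+8+5+2+4+2+9+4+2+6+9+1+4+6+1+8+4+7+5+4+1+0+3+7+4+7+3+0+5 = 142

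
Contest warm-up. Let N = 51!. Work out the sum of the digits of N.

198

51! = 1551118753287382280224243016469303211063259720016986112000000000000
Sum of its 67 digits: 198.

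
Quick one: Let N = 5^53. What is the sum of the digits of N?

119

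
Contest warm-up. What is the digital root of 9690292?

1

9+6+9+0+2+9+2 = 37
3+7 = 10
1+0 = 1
(Equivalently, 9690292 mod 9 = 1.)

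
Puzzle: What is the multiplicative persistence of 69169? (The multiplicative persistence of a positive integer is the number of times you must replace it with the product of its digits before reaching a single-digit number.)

3

69169 → 2916 → 108 → 0 (3 steps)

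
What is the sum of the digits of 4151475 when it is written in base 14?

55

4151475 in base 14 is 7A0CDD.
Digit sum: 7+10+0+12+13+13 = 55.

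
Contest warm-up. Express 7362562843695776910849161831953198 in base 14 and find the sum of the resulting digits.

181

7362562843695776910849161831953198 in base 14 is 438ACC592A5296664A41267630AC34.
Digit sum: 4+3+8+10+12+12+5+9+2+10+5+2+9+6+6+6+4+10+4+1+2+6+7+6+3+0+10+12+3+4 = 181.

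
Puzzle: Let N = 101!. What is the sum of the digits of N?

639

101! = 9425947759838359420851623124482936749562312794702543768327889353416977599316221476503087861591808346911623490003549599583369706302603264000000000000000000000000
Sum of its 160 digits: 639.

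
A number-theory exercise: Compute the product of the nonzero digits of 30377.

441

3×3×7×7 = 441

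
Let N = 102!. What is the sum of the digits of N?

102! = 961446671503512660926865558697259548455355905059659464369444714048531715130254590603314961882364451384985595980362059157503710042865532928000000000000000000000000
Sum of its 162 digits: 630.

630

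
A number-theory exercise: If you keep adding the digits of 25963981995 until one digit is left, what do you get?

3

2+5+9+6+3+9+8+1+9+9+5 = 66
6+6 = 12
1+2 = 3
(Equivalently, 25963981995 mod 9 = 3.)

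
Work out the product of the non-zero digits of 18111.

1×8×1×1×1 = 8

8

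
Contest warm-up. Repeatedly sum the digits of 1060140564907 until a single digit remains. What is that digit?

1+0+6+0+1+4+0+5+6+4+9+0+7 = 43
4+3 = 7
(Equivalently, 1060140564907 mod 9 = 7.)

7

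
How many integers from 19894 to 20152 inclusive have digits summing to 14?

10

The integers in [19894, 20152] that have digits summing to 14: 20039, 20048, 20057, 20066, 20075, 20084, 20093, 20129, 20138, 20147.
10 qualify.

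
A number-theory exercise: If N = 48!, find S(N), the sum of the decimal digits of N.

234

48! = 12413915592536072670862289047373375038521486354677760000000000
Sum of its 62 digits: 234.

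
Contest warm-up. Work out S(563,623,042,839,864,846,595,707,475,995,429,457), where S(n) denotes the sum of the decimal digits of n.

190

5+6+3+6+2+3+0+4+2+8+3+9+8+6+4+8+4+6+5+9+5+7+0+7+4+7+5+9+9+5+4+2+9+4+5+7 = 190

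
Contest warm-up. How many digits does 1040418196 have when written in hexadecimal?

8

1040418196 in base 16 is 3E038594, which has 8 digits.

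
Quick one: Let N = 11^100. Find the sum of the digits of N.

439

11^100 = 137806123398222701841183371720896367762643312000384664331464775521549852095523076769401159497458526446001
Sum of its 105 digits: 439.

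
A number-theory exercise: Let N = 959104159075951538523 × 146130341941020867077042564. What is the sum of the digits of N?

959104159075951538523 × 146130341941020867077042564 = 140154218722824070614690305532172536708556692972
Sum of its 48 digits: 192.

192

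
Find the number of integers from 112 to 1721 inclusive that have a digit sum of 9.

88

The integers in [112, 1721] that have a digit sum of 9: 117, 126, 135, 144, 153, 162, …, 1701, 1710.
88 qualify.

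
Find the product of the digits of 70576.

0

7×0×5×7×6 = 0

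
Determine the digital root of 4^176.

7

The digital root of n equals n mod 9 (or 9 when 9 | n), so we need 4^176 mod 9.
4^176 ≡ 7 (mod 9), so the digital root is 7.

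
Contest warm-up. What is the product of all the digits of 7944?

7×9×4×4 = 1008

1008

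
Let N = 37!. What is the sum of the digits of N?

153

37! = 13763753091226345046315979581580902400000000
Sum of its 44 digits: 153.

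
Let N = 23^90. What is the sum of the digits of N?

23^90 = 359339733669351605185101286718740311628342797555834676291480724848488155215018843334859391939330168929445333462245499312849
Sum of its 123 digits: 568.

568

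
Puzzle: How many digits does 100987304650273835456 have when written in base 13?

18

100987304650273835456 in base 13 is B89C4B4123554490C0, which has 18 digits.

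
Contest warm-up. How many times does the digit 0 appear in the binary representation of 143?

3

143 in base 2 is 10001111.
The digit 0 appears 3 times.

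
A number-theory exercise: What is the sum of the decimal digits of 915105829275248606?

9+1+5+1+0+5+8+2+9+2+7+5+2+4+8+6+0+6 = 80

80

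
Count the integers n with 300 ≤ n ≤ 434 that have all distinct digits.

99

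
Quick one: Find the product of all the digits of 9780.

9×7×8×0 = 0

0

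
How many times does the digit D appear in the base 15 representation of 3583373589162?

3583373589162 in base 15 is 63329AD2AAC.
The digit D appears 1 time.

1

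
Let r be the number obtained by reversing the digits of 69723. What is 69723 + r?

102519

Reverse of 69723 is 32796.
69723 + 32796 = 102519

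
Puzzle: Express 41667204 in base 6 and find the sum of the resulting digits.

41667204 in base 6 is 4045023420.
Digit sum: 4+0+4+5+0+2+3+4+2+0 = 24.

24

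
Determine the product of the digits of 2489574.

80640

2×4×8×9×5×7×4 = 80640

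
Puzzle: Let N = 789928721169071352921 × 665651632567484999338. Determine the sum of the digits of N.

789928721169071352921 × 665651632567484999338 = 525817342858137993806009260370448449366298
Sum of its 42 digits: 198.

198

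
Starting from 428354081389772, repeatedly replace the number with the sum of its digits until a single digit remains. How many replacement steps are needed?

428354081389772 → 71 → 8 (2 steps)

2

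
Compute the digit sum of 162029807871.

51

1+6+2+0+2+9+8+0+7+8+7+1 = 51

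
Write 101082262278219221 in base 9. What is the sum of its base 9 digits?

77

101082262278219221 in base 9 is 604848526247437232.
Digit sum: 6+0+4+8+4+8+5+2+6+2+4+7+4+3+7+2+3+2 = 77.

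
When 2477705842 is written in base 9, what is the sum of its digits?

2477705842 in base 9 is 6350214401.
Digit sum: 6+3+5+0+2+1+4+4+0+1 = 26.

26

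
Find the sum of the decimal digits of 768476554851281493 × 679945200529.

129

768476554851281493 × 679945200529 = 522521945190189662530511509797
Sum of its 30 digits: 129.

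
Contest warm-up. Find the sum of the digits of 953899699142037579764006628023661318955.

193

9+5+3+8+9+9+6+9+9+1+4+2+0+3+7+5+7+9+7+6+4+0+0+6+6+2+8+0+2+3+6+6+1+3+1+8+9+5+5 = 193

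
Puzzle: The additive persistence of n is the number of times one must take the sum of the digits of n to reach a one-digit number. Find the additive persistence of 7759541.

3

7759541 → 38 → 11 → 2 (3 steps)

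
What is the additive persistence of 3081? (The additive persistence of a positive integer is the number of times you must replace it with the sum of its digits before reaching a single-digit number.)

3081 → 12 → 3 (2 steps)

2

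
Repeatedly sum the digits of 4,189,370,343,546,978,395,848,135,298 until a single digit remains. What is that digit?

2

4+1+8+9+3+7+0+3+4+3+5+4+6+9+7+8+3+9+5+8+4+8+1+3+5+2+9+8 = 146
1+4+6 = 11
1+1 = 2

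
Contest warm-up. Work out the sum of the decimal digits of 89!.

549

89! = 16507955160908461081216919262453619309839666236496541854913520707833171034378509739399912570787600662729080382999756800000000000000000000
Sum of its 137 digits: 549.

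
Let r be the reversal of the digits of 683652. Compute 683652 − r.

Reverse of 683652 is 256386.
683652 − 256386 = 427266

427266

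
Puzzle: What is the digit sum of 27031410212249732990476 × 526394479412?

143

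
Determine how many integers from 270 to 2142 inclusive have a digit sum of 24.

The integers in [270, 2142] that have a digit sum of 24: 699, 789, 798, 879, 888, 897, …, 1986, 1995.
25 qualify.

25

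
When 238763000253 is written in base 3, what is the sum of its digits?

21

238763000253 in base 3 is 211211021210201010100110.
Digit sum: 2+1+1+2+1+1+0+2+1+2+1+0+2+0+1+0+1+0+1+0+0+1+1+0 = 21.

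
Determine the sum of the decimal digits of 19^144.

775

19^144 = 13820333946611113134901874070660588115919843166206772877163883957338216574899109539054827002670740340907627784382454094834613248987414410764940981111112225311374377381541117422843923521
Sum of its 185 digits: 775.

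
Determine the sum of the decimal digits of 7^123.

469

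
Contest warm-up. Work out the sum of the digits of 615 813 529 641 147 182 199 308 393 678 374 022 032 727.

179

6+1+5+8+1+3+5+2+9+6+4+1+1+4+7+1+8+2+1+9+9+3+0+8+3+9+3+6+7+8+3+7+4+0+2+2+0+3+2+7+2+7 = 179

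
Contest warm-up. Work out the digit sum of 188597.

38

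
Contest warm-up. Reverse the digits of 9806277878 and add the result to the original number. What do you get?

Reverse of 9806277878 is 8787726089.
9806277878 + 8787726089 = 18594003967

18594003967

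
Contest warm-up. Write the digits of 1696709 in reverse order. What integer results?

9076961

Reversing 1696709 gives 9076961.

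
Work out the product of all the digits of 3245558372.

3×2×4×5×5×5×8×3×7×2 = 1008000

1008000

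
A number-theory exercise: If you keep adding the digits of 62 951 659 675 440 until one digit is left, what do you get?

6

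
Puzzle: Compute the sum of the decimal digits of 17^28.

145

17^28 = 28351092476867700887730107366063041
Sum of its 35 digits: 145.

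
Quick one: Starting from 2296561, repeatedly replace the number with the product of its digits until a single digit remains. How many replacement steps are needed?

2

2296561 → 6480 → 0 (2 steps)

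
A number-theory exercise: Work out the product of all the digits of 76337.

2646

7×6×3×3×7 = 2646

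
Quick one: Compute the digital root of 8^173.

The digital root of n equals n mod 9 (or 9 when 9 | n), so we need 8^173 mod 9.
8^173 ≡ 8 (mod 9), so the digital root is 8.

8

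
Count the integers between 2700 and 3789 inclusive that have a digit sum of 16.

The integers in [2700, 3789] that have a digit sum of 16: 2707, 2716, 2725, 2734, 2743, 2752, …, 3751, 3760.
85 qualify.

85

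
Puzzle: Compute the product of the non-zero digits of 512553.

750

5×1×2×5×5×3 = 750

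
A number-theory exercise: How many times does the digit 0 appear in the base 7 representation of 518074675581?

518074675581 in base 7 is 52300242040461.
The digit 0 appears 4 times.

4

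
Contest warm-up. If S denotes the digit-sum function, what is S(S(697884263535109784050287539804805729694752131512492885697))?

11

First digit sum: 281.
2+8+1 = 11.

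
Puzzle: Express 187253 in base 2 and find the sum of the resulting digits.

12

187253 in base 2 is 101101101101110101.
Digit sum: 1+0+1+1+0+1+1+0+1+1+0+1+1+1+0+1+0+1 = 12.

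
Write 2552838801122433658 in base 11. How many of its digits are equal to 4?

2552838801122433658 in base 11 is 50614712971039878A.
The digit 4 appears 1 time.

1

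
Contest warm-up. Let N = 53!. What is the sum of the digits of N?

279

53! = 4274883284060025564298013753389399649690343788366813724672000000000000
Sum of its 70 digits: 279.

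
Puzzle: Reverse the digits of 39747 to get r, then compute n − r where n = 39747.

Reverse of 39747 is 74793.
39747 − 74793 = -35046

-35046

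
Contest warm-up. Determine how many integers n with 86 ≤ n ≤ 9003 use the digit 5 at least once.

3150

The integers in [86, 9003] that use the digit 5 at least once: 95, 105, 115, 125, 135, 145, …, 8985, 8995.
3150 qualify.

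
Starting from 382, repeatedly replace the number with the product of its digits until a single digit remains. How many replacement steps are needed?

3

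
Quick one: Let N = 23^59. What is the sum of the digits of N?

326

23^59 = 219756801305995011868741136319862577205018109070321830013486322196049230779513287
Sum of its 81 digits: 326.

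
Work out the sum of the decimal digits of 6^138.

441

6^138 = 242589809215613984990578009590212203208248910334634260613591036504250373122777355949226063885245052948054016
Sum of its 108 digits: 441.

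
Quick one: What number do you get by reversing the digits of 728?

827

Reversing 728 gives 827.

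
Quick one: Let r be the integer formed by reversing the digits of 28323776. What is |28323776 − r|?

Reverse of 28323776 is 67732382.
|28323776 − 67732382| = 39408606

39408606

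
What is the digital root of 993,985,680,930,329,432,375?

8

9+9+3+9+8+5+6+8+0+9+3+0+3+2+9+4+3+2+3+7+5 = 107
1+0+7 = 8
(Equivalently, 993,985,680,930,329,432,375 mod 9 = 8.)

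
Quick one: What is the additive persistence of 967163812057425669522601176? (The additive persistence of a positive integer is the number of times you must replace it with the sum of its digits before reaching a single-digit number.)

2

967163812057425669522601176 → 117 → 9 (2 steps)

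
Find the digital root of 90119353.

9+0+1+1+9+3+5+3 = 31
3+1 = 4
(Equivalently, 90119353 mod 9 = 4.)

4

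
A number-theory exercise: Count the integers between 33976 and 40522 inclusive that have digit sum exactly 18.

The integers in [33976, 40522] that have digit sum exactly 18: 34029, 34038, 34047, 34056, 34065, 34074, …, 40509, 40518.
333 qualify.

333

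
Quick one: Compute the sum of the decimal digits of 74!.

378

74! = 330788544151938641225953028221253782145683251820934971170611926835411235700971565459250872320000000000000000
Sum of its 108 digits: 378.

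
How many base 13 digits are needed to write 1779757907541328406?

1779757907541328406 in base 13 is 28A02978707591C83, which has 17 digits.

17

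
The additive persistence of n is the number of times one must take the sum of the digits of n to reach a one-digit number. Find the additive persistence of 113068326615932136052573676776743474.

3

113068326615932136052573676776743474 → 156 → 12 → 3 (3 steps)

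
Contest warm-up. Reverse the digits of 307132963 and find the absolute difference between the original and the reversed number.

Reverse of 307132963 is 369231703.
|307132963 − 369231703| = 62098740

62098740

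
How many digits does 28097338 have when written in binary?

25

28097338 in base 2 is 1101011001011101100111010, which has 25 digits.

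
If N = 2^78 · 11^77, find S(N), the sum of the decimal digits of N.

2^78 · 11^77 = 46513221418416916599281451831037313861137850475196962752255303585236022752923391361097600987718246989824
Sum of its 104 digits: 455.

455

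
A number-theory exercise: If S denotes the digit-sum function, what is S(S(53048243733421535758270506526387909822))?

10

First digit sum: 163.
1+6+3 = 10.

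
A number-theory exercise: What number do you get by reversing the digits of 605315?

Reversing 605315 gives 513506.

513506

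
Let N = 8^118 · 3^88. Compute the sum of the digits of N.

639

8^118 · 3^88 = 35586795313459439520783974404361724906094054641084714476830655386676521794448018331736882611103733357134224101616255462676745198253541802314955751424
Sum of its 149 digits: 639.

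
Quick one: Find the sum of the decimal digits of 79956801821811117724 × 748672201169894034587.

79956801821811117724 × 748672201169894034587 = 59861434818440322966877873169582384719988
Sum of its 41 digits: 221.

221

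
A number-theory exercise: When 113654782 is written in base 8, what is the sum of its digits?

45

113654782 in base 8 is 661435776.
Digit sum: 6+6+1+4+3+5+7+7+6 = 45.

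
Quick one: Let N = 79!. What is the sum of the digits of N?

79! = 894618213078297528685144171539831652069808216779571907213868063227837990693501860533361810841010176000000000000000000
Sum of its 117 digits: 441.

441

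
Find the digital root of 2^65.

5

The digital root of n equals n mod 9 (or 9 when 9 | n), so we need 2^65 mod 9.
2^65 ≡ 5 (mod 9), so the digital root is 5.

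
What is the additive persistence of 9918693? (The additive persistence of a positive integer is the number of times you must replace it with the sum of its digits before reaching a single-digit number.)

9918693 → 45 → 9 (2 steps)

2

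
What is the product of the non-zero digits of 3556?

450

3×5×5×6 = 450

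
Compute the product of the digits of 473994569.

7348320

4×7×3×9×9×4×5×6×9 = 7348320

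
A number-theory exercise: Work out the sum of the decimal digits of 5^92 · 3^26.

360

5^92 · 3^26 = 51332571604120881499606302578796548398420984682388734654523432254791259765625
Sum of its 77 digits: 360.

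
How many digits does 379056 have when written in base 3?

379056 in base 3 is 201020222010, which has 12 digits.

12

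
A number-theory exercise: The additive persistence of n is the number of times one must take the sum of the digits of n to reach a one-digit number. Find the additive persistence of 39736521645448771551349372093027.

2

39736521645448771551349372093027 → 142 → 7 (2 steps)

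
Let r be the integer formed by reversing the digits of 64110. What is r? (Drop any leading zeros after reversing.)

Reversing 64110 gives 1146.

1146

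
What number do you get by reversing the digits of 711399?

Reversing 711399 gives 993117.

993117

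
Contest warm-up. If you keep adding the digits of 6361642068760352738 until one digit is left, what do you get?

6+3+6+1+6+4+2+0+6+8+7+6+0+3+5+2+7+3+8 = 83
8+3 = 11
1+1 = 2

2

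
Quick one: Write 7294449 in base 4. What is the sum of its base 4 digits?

21

7294449 in base 4 is 123310313301.
Digit sum: 1+2+3+3+1+0+3+1+3+3+0+1 = 21.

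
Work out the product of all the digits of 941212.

9×4×1×2×1×2 = 144

144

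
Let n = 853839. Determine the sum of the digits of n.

8+5+3+8+3+9 = 36

36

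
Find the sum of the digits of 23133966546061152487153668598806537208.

2+3+1+3+3+9+6+6+5+4+6+0+6+1+1+5+2+4+8+7+1+5+3+6+6+8+5+9+8+8+0+6+5+3+7+2+0+8 = 172

172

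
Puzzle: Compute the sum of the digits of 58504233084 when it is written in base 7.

58504233084 in base 7 is 4140534530133.
Digit sum: 4+1+4+0+5+3+4+5+3+0+1+3+3 = 36.

36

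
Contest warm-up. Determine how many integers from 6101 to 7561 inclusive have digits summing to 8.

The integers in [6101, 7561] that have digits summing to 8: 6101, 6110, 6200, 7001, 7010, 7100.
6 qualify.

6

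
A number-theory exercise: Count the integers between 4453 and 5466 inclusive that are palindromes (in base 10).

10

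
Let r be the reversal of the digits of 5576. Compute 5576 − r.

-1179

Reverse of 5576 is 6755.
5576 − 6755 = -1179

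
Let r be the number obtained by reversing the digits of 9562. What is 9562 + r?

12221

Reverse of 9562 is 2659.
9562 + 2659 = 12221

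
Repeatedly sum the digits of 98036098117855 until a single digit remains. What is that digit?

7

9+8+0+3+6+0+9+8+1+1+7+8+5+5 = 70
7+0 = 7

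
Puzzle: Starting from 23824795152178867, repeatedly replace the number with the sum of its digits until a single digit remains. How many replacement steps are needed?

3

23824795152178867 → 85 → 13 → 4 (3 steps)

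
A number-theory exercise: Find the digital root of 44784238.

4

4+4+7+8+4+2+3+8 = 40
4+0 = 4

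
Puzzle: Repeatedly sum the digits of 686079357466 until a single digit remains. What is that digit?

4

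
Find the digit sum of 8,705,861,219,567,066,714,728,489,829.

146

8+7+0+5+8+6+1+2+1+9+5+6+7+0+6+6+7+1+4+7+2+8+4+8+9+8+2+9 = 146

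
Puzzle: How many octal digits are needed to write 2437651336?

11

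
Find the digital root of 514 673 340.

5+1+4+6+7+3+3+4+0 = 33
3+3 = 6
(Equivalently, 514 673 340 mod 9 = 6.)

6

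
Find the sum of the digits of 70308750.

7+0+3+0+8+7+5+0 = 30

30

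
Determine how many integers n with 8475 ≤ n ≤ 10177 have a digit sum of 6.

11

The integers in [8475, 10177] that have a digit sum of 6: 10005, 10014, 10023, 10032, 10041, 10050, …, 10131, 10140.
11 qualify.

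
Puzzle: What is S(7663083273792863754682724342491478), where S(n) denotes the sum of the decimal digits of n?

167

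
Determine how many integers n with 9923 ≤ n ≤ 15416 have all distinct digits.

1476

The integers in [9923, 15416] that have all distinct digits: 10234, 10235, 10236, 10237, 10238, 10239, …, 15408, 15409.
1476 qualify.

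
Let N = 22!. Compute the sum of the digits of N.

72

22! = 1124000727777607680000
Sum of its 22 digits: 72.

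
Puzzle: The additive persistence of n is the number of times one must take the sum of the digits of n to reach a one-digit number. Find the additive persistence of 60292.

60292 → 19 → 10 → 1 (3 steps)

3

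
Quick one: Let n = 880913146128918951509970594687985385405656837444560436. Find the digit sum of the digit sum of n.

First digit sum: 271.
2+7+1 = 10.

10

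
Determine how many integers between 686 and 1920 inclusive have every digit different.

The integers in [686, 1920] that have every digit different: 687, 689, 690, 691, 692, 693, …, 1908, 1920.
682 qualify.

682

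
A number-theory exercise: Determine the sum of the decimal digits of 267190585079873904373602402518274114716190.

2+6+7+1+9+0+5+8+5+0+7+9+8+7+3+9+0+4+3+7+3+6+0+2+4+0+2+5+1+8+2+7+4+1+1+4+7+1+6+1+9+0 = 174

174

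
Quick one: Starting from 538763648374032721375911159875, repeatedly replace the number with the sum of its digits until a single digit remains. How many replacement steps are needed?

2

538763648374032721375911159875 → 140 → 5 (2 steps)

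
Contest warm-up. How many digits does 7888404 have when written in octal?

7888404 in base 8 is 36057024, which has 8 digits.

8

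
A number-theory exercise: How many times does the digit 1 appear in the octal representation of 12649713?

12649713 in base 8 is 60202361.
The digit 1 appears 1 time.

1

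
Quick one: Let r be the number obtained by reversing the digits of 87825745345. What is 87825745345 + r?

Reverse of 87825745345 is 54354752878.
87825745345 + 54354752878 = 142180498223

142180498223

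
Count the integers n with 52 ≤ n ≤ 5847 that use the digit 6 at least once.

The integers in [52, 5847] that use the digit 6 at least once: 56, 60, 61, 62, 63, 64, …, 5836, 5846.
1588 qualify.

1588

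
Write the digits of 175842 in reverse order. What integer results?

248571

Reversing 175842 gives 248571.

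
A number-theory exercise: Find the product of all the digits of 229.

2×2×9 = 36

36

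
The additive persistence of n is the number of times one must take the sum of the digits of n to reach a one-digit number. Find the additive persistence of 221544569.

221544569 → 38 → 11 → 2 (3 steps)

3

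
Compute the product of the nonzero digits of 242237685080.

1290240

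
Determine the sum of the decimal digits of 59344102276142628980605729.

112

5+9+3+4+4+1+0+2+2+7+6+1+4+2+6+2+8+9+8+0+6+0+5+7+2+9 = 112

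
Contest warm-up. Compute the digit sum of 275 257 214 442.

45

2+7+5+2+5+7+2+1+4+4+4+2 = 45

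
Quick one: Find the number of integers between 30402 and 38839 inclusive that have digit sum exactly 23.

556

The integers in [30402, 38839] that have digit sum exactly 23: 30479, 30488, 30497, 30569, 30578, 30587, …, 38822, 38831.
556 qualify.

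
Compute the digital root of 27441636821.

8

2+7+4+4+1+6+3+6+8+2+1 = 44
4+4 = 8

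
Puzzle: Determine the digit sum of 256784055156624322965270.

102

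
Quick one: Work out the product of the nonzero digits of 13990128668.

1119744

1×3×9×9×1×2×8×6×6×8 = 1119744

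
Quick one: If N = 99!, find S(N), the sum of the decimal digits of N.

648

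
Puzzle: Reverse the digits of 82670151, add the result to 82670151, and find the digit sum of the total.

60

Reversal of 82670151 is 15107628; 82670151 + 15107628 = 97777779.
Digit sum of 97777779: 9+7+7+7+7+7+7+9 = 60.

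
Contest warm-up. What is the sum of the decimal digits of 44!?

216

44! = 2658271574788448768043625811014615890319638528000000000
Sum of its 55 digits: 216.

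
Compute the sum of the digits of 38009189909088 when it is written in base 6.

33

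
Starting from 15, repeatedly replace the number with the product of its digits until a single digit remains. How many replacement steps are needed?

1

15 → 5 (1 step)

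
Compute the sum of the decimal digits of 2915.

17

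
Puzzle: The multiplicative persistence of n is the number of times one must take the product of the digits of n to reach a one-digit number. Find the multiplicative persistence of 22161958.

22161958 → 8640 → 0 (2 steps)

2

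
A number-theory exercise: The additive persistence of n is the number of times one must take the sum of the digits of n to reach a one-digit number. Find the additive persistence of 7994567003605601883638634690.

7994567003605601883638634690 → 132 → 6 (2 steps)

2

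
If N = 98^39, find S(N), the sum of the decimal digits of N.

98^39 = 454796330562194945132920004065022392668627841945674194522670384002962357747712
Sum of its 78 digits: 332.

332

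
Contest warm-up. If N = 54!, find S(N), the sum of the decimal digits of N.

261

54! = 230843697339241380472092742683027581083278564571807941132288000000000000
Sum of its 72 digits: 261.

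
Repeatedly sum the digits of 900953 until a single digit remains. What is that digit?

8

9+0+0+9+5+3 = 26
2+6 = 8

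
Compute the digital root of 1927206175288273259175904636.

1+9+2+7+2+0+6+1+7+5+2+8+8+2+7+3+2+5+9+1+7+5+9+0+4+6+3+6 = 127
1+2+7 = 10
1+0 = 1

1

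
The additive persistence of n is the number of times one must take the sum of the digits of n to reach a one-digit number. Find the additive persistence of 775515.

775515 → 30 → 3 (2 steps)

2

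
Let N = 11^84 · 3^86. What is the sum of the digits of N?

11^84 · 3^86 = 323156919220302896854519594368691948321718078550580107944390923781246526441623898249693592606878484579113863528518538223270794889
Sum of its 129 digits: 621.

621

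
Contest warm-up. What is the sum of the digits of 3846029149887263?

80

3+8+4+6+0+2+9+1+4+9+8+8+7+2+6+3 = 80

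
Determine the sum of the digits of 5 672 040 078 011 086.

55

5+6+7+2+0+4+0+0+7+8+0+1+1+0+8+6 = 55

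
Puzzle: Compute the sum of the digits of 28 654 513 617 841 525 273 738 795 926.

2+8+6+5+4+5+1+3+6+1+7+8+4+1+5+2+5+2+7+3+7+3+8+7+9+5+9+2+6 = 141

141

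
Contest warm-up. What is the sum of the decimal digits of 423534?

4+2+3+5+3+4 = 21

21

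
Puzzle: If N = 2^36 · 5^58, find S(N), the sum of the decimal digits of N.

67

2^36 · 5^58 = 2384185791015625000000000000000000000000000000000000
Sum of its 52 digits: 67.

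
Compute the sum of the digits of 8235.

18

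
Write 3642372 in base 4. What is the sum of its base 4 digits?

3642372 in base 4 is 31321100010.
Digit sum: 3+1+3+2+1+1+0+0+0+1+0 = 12.

12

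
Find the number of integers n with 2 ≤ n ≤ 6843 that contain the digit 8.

1822

The integers in [2, 6843] that contain the digit 8: 8, 18, 28, 38, 48, 58, …, 6842, 6843.
1822 qualify.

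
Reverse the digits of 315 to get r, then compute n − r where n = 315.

Reverse of 315 is 513.
315 − 513 = -198

-198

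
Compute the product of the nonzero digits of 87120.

8×7×1×2 = 112

112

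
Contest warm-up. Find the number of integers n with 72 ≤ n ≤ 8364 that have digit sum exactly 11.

337

The integers in [72, 8364] that have digit sum exactly 11: 74, 83, 92, 119, 128, 137, …, 8210, 8300.
337 qualify.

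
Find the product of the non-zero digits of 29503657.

56700

2×9×5×3×6×5×7 = 56700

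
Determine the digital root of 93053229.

6

9+3+0+5+3+2+2+9 = 33
3+3 = 6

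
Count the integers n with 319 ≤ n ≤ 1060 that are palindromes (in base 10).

The integers in [319, 1060] that are palindromes (in base 10): 323, 333, 343, 353, 363, 373, …, 999, 1001.
69 qualify.

69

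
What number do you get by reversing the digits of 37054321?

12345073

Reversing 37054321 gives 12345073.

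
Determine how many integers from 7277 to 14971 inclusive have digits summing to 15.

The integers in [7277, 14971] that have digits summing to 15: 7305, 7314, 7323, 7332, 7341, 7350, …, 14901, 14910.
440 qualify.

440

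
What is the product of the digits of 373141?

3×7×3×1×4×1 = 252

252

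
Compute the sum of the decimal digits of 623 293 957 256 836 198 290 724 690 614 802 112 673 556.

190

6+2+3+2+9+3+9+5+7+2+5+6+8+3+6+1+9+8+2+9+0+7+2+4+6+9+0+6+1+4+8+0+2+1+1+2+6+7+3+5+5+6 = 190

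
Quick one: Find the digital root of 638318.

6+3+8+3+1+8 = 29
2+9 = 11
1+1 = 2

2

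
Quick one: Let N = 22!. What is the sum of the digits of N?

72

22! = 1124000727777607680000
Sum of its 22 digits: 72.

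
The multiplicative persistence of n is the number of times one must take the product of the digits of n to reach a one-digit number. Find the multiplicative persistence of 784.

3

784 → 224 → 16 → 6 (3 steps)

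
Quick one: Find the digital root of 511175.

2

5+1+1+1+7+5 = 20
2+0 = 2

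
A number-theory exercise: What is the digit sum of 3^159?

333

3^159 = 7282483350946404208076885500996745047522350034970917293604274649554310785067
Sum of its 76 digits: 333.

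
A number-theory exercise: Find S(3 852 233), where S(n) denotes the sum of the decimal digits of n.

3+8+5+2+2+3+3 = 26

26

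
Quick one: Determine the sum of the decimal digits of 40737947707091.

4+0+7+3+7+9+4+7+7+0+7+0+9+1 = 65

65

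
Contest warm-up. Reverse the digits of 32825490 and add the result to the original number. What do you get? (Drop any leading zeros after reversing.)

Reverse of 32825490 is 9452823.
32825490 + 9452823 = 42278313

42278313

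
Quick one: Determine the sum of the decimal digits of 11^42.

11^42 = 54763699237492901685126120802225273763666521
Sum of its 44 digits: 190.

190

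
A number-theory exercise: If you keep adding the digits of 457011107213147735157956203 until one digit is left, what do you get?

4+5+7+0+1+1+1+0+7+2+1+3+1+4+7+7+3+5+1+5+7+9+5+6+2+0+3 = 97
9+7 = 16
1+6 = 7
(Equivalently, 457011107213147735157956203 mod 9 = 7.)

7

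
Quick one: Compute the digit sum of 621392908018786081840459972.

127

6+2+1+3+9+2+9+0+8+0+1+8+7+8+6+0+8+1+8+4+0+4+5+9+9+7+2 = 127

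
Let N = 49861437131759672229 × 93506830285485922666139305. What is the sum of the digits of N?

49861437131759672229 × 93506830285485922666139305 = 4662384939669877656992932655965441623653860845
Sum of its 46 digits: 249.

249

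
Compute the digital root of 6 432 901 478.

8

6+4+3+2+9+0+1+4+7+8 = 44
4+4 = 8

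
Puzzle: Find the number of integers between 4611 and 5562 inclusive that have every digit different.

496

The integers in [4611, 5562] that have every digit different: 4612, 4613, 4615, 4617, 4618, 4619, …, 5497, 5498.
496 qualify.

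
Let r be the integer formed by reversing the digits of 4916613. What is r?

Reversing 4916613 gives 3166194.

3166194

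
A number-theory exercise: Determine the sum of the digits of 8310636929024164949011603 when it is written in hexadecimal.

193

8310636929024164949011603 in base 16 is 6DFD887D949EAC5BA2C93.
Digit sum: 6+13+15+13+8+8+7+13+9+4+9+14+10+12+5+11+10+2+12+9+3 = 193.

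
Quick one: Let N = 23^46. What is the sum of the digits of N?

23^46 = 435993943892672664200353461405376235401663658494141675420261489
Sum of its 63 digits: 274.

274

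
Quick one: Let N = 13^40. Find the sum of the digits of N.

193

13^40 = 361188648084531445929920877641340156544317601
Sum of its 45 digits: 193.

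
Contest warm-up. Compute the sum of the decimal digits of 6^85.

270

6^85 = 1389492742073028616036418943402668319023150170860455154661957042176
Sum of its 67 digits: 270.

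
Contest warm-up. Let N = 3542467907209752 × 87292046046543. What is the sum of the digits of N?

144

3542467907209752 × 87292046046543 = 309229271674554487037855487336
Sum of its 30 digits: 144.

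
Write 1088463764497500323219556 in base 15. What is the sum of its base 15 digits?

122

1088463764497500323219556 in base 15 is 34176E401584BA6B87156.
Digit sum: 3+4+1+7+6+14+4+0+1+5+8+4+11+10+6+11+8+7+1+5+6 = 122.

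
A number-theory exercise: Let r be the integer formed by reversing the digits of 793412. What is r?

Reversing 793412 gives 214397.

214397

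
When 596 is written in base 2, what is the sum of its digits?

4

596 in base 2 is 1001010100.
Digit sum: 1+0+0+1+0+1+0+1+0+0 = 4.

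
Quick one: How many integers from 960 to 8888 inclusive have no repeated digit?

4000

The integers in [960, 8888] that have no repeated digit: 960, 961, 962, 963, 964, 965, …, 8795, 8796.
4000 qualify.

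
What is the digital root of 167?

5

1+6+7 = 14
1+4 = 5
(Equivalently, 167 mod 9 = 5.)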